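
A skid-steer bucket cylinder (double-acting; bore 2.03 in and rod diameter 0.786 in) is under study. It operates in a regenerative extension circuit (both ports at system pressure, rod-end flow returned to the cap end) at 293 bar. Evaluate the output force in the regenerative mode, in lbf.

With equal pressure on both faces, forces on the annular region cancel; the net push is pressure × rod cross-section.
Rod cross-section A_rod = π/4 × (0.786 in)² = 0.4852 in^2
F = P × A_rod

F ≈ 2060 lbf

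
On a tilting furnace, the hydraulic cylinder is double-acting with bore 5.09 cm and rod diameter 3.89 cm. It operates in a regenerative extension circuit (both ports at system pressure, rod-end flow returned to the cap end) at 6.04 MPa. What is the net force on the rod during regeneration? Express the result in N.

With equal pressure on both faces, forces on the annular region cancel; the net push is pressure × rod cross-section.
Rod cross-section A_rod = π/4 × (3.89 cm)² = 11.88 cm^2
F = P × A_rod

F ≈ 7180 N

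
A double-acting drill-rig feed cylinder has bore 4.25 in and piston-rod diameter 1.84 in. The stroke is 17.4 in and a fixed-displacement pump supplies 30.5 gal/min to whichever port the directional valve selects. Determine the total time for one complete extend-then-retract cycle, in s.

Cap-side area A_cap = π/4 × (4.25 in)² = 14.19 in^2
Rod-side annular area A_ann = π/4 × (4.25² − 1.84²) = 11.53 in^2
t_ext = A_cap·L/Q = 2.102 s
t_ret = A_ann·L/Q = 1.708 s
t_cycle = t_ext + t_ret

t ≈ 3.81 s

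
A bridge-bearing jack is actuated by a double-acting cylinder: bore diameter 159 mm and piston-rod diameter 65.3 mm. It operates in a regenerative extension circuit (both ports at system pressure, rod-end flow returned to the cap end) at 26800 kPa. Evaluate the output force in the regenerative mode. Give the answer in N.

F ≈ 89800 N

With equal pressure on both faces, forces on the annular region cancel; the net push is pressure × rod cross-section.
Rod cross-section A_rod = π/4 × (65.3 mm)² = 3349 mm^2
F = P × A_rod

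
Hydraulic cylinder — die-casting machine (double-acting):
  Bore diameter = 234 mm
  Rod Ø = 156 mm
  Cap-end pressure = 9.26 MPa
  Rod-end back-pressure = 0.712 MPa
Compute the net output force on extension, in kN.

F ≈ 381 kN

Cap-side area A_cap = π/4 × (234 mm)² = 43010 mm^2
Rod-side annular area A_ann = π/4 × (234² − 156²) = 23890 mm^2
Net thrust = P_cap·A_cap − P_rod·A_ann = 398.2 kN − 17.01 kN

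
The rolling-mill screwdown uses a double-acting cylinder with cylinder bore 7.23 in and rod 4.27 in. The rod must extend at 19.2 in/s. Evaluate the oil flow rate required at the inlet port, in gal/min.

Cap-side area A_cap = π/4 × (7.23 in)² = 41.06 in^2
Q = A × v

Q ≈ 205 gal/min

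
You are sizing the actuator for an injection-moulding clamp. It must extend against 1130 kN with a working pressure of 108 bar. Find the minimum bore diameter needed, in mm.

Extension force acts on the full piston face: F = P × (π/4)D².
D = √(4F / (πP)) = √(4 × 1130 kN / (π × 108 bar))

D ≈ 365 mm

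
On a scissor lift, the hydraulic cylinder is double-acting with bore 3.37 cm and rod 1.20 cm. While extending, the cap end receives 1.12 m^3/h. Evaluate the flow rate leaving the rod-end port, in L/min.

Cap-side area A_cap = π/4 × (3.37 cm)² = 8.920 cm^2
Rod-side annular area A_ann = π/4 × (3.37² − 1.20²) = 7.789 cm^2
Piston speed v = Q_in/A_cap; rod-end outflow Q_out = v × A_ann = Q_in × A_ann/A_cap.

Q_out ≈ 16.3 L/min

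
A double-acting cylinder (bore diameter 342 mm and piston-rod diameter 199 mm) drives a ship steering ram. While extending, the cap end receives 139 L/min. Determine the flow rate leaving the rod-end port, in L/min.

Q_out ≈ 91.9 L/min

Cap-side area A_cap = π/4 × (342 mm)² = 91860 mm^2
Rod-side annular area A_ann = π/4 × (342² − 199²) = 60760 mm^2
Piston speed v = Q_in/A_cap; rod-end outflow Q_out = v × A_ann = Q_in × A_ann/A_cap.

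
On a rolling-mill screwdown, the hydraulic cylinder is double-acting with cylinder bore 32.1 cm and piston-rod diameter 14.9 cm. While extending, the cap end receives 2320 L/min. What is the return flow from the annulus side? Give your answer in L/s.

Cap-side area A_cap = π/4 × (32.1 cm)² = 809.3 cm^2
Rod-side annular area A_ann = π/4 × (32.1² − 14.9²) = 634.9 cm^2
Piston speed v = Q_in/A_cap; rod-end outflow Q_out = v × A_ann = Q_in × A_ann/A_cap.

Q_out ≈ 30.3 L/s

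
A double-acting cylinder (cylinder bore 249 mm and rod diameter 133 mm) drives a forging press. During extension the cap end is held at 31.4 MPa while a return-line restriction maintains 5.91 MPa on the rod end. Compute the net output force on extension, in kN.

Cap-side area A_cap = π/4 × (249 mm)² = 48700 mm^2
Rod-side annular area A_ann = π/4 × (249² − 133²) = 34800 mm^2
Net thrust = P_cap·A_cap − P_rod·A_ann = 1529 kN − 205.7 kN

F ≈ 1320 kN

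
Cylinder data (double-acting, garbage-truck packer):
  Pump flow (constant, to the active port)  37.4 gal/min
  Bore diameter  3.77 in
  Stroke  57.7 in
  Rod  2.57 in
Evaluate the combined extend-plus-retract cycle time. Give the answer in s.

Cap-side area A_cap = π/4 × (3.77 in)² = 11.16 in^2
Rod-side annular area A_ann = π/4 × (3.77² − 2.57²) = 5.975 in^2
t_ext = A_cap·L/Q = 4.473 s
t_ret = A_ann·L/Q = 2.394 s
t_cycle = t_ext + t_ret

t ≈ 6.87 s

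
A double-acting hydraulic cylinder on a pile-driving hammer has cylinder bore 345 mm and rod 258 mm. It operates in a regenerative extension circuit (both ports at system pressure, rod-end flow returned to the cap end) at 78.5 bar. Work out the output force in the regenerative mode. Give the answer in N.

With equal pressure on both faces, forces on the annular region cancel; the net push is pressure × rod cross-section.
Rod cross-section A_rod = π/4 × (258 mm)² = 52280 mm^2
F = P × A_rod

F ≈ 4.10e5 N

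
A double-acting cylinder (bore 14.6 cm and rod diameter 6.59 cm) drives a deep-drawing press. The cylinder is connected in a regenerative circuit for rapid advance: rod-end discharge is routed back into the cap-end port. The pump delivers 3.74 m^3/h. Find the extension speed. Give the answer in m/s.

In regeneration the rod-end outflow joins the pump flow into the cap end, so the net volume the pump must supply per unit advance equals the rod cross-section area.
Rod cross-section A_rod = π/4 × (6.59 cm)² = 34.11 cm^2
v = Q_pump / A_rod

v ≈ 0.305 m/s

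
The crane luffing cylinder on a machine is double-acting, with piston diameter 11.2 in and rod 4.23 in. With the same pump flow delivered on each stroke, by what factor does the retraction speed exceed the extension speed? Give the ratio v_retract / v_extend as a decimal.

Cap-side area A_cap = π/4 × (11.2 in)² = 98.52 in^2
Rod-side annular area A_ann = π/4 × (11.2² − 4.23²) = 84.47 in^2
For equal Q, v ∝ 1/A, so v_ret/v_ext = A_cap/A_ann.

v_ret/v_ext ≈ 1.17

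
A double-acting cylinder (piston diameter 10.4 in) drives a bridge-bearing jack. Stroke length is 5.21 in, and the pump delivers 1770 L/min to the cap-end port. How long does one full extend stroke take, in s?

Cap-side area A_cap = π/4 × (10.4 in)² = 84.95 in^2
Swept volume V = A × L; t = V / Q = A·L / Q

t ≈ 0.246 s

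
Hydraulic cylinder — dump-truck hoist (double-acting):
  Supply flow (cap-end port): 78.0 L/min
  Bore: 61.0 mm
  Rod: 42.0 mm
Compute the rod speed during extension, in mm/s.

Cap-side area A_cap = π/4 × (61.0 mm)² = 2922 mm^2
v = Q / A

v ≈ 445 mm/s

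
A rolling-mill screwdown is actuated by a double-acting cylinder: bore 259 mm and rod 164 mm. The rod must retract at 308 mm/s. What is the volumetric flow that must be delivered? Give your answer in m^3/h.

Rod-side annular area A_ann = π/4 × (259² − 164²) = 31560 mm^2
Q = A × v

Q ≈ 35.0 m^3/h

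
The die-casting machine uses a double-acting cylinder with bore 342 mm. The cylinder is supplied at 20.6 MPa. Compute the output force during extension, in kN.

Cap-side area A_cap = π/4 × (342 mm)² = 91860 mm^2
F = P × A_cap = 20.6 MPa × A_cap

F ≈ 1890 kN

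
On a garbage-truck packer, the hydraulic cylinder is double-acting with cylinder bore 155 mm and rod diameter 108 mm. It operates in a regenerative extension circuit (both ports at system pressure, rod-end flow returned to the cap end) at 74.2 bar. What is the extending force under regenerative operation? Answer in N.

With equal pressure on both faces, forces on the annular region cancel; the net push is pressure × rod cross-section.
Rod cross-section A_rod = π/4 × (108 mm)² = 9161 mm^2
F = P × A_rod

F ≈ 68000 N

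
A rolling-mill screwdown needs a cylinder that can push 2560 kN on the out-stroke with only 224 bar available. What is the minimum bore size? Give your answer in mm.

D ≈ 381 mm

Extension force acts on the full piston face: F = P × (π/4)D².
D = √(4F / (πP)) = √(4 × 2560 kN / (π × 224 bar))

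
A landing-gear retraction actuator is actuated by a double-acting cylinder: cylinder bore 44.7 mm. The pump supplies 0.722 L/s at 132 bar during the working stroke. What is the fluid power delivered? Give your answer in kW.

W ≈ 9.53 kW

Hydraulic power = P × Q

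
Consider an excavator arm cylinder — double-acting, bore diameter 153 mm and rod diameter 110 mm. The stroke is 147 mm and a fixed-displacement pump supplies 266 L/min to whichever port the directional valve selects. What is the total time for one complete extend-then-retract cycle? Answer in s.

t ≈ 0.904 s

Cap-side area A_cap = π/4 × (153 mm)² = 18390 mm^2
Rod-side annular area A_ann = π/4 × (153² − 110²) = 8882 mm^2
t_ext = A_cap·L/Q = 0.6096 s
t_ret = A_ann·L/Q = 0.2945 s
t_cycle = t_ext + t_ret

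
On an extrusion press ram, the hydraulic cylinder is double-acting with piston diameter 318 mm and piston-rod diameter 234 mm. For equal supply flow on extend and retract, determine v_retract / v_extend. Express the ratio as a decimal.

v_ret/v_ext ≈ 2.18

Cap-side area A_cap = π/4 × (318 mm)² = 79420 mm^2
Rod-side annular area A_ann = π/4 × (318² − 234²) = 36420 mm^2
For equal Q, v ∝ 1/A, so v_ret/v_ext = A_cap/A_ann.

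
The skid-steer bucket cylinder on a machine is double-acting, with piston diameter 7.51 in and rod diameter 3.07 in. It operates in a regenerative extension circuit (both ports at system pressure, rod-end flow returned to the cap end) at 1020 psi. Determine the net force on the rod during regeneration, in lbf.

With equal pressure on both faces, forces on the annular region cancel; the net push is pressure × rod cross-section.
Rod cross-section A_rod = π/4 × (3.07 in)² = 7.402 in^2
F = P × A_rod

F ≈ 7550 lbf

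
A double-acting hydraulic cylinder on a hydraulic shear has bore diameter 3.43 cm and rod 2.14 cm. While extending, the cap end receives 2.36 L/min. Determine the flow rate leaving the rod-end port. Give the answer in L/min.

Q_out ≈ 1.44 L/min

Cap-side area A_cap = π/4 × (3.43 cm)² = 9.240 cm^2
Rod-side annular area A_ann = π/4 × (3.43² − 2.14²) = 5.643 cm^2
Piston speed v = Q_in/A_cap; rod-end outflow Q_out = v × A_ann = Q_in × A_ann/A_cap.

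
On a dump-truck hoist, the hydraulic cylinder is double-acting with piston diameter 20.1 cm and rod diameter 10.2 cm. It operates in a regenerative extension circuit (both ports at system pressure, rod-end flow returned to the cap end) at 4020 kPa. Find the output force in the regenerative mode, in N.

F ≈ 32800 N

With equal pressure on both faces, forces on the annular region cancel; the net push is pressure × rod cross-section.
Rod cross-section A_rod = π/4 × (10.2 cm)² = 81.71 cm^2
F = P × A_rod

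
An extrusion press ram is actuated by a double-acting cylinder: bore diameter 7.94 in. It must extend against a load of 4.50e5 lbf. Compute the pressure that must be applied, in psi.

P ≈ 9090 psi

Cap-side area A_cap = π/4 × (7.94 in)² = 49.51 in^2
P = F / A = 4.50e5 lbf / A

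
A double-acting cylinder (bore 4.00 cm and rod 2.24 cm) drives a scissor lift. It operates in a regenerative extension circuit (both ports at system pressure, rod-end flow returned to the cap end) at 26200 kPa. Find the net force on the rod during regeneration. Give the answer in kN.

F ≈ 10.3 kN

With equal pressure on both faces, forces on the annular region cancel; the net push is pressure × rod cross-section.
Rod cross-section A_rod = π/4 × (2.24 cm)² = 3.941 cm^2
F = P × A_rod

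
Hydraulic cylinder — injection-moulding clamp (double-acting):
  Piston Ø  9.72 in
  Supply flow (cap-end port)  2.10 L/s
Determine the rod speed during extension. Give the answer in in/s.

Cap-side area A_cap = π/4 × (9.72 in)² = 74.20 in^2
v = Q / A

v ≈ 1.73 in/s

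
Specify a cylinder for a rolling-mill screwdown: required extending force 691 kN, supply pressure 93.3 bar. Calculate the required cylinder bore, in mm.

D ≈ 307 mm

Extension force acts on the full piston face: F = P × (π/4)D².
D = √(4F / (πP)) = √(4 × 691 kN / (π × 93.3 bar))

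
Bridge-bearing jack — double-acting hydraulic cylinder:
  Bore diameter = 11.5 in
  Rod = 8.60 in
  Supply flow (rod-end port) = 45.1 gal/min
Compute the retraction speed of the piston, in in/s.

v ≈ 3.79 in/s

Rod-side annular area A_ann = π/4 × (11.5² − 8.60²) = 45.78 in^2
Flow into the rod-end port fills the annular volume.
v = Q / A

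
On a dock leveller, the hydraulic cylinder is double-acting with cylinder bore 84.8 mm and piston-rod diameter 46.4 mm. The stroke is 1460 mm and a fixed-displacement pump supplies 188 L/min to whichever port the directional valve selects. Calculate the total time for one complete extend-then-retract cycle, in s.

t ≈ 4.48 s

Cap-side area A_cap = π/4 × (84.8 mm)² = 5648 mm^2
Rod-side annular area A_ann = π/4 × (84.8² − 46.4²) = 3957 mm^2
t_ext = A_cap·L/Q = 2.632 s
t_ret = A_ann·L/Q = 1.844 s
t_cycle = t_ext + t_ret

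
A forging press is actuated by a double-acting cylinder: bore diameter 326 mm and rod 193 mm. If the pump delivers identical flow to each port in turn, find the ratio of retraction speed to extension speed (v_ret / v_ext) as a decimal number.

Cap-side area A_cap = π/4 × (326 mm)² = 83470 mm^2
Rod-side annular area A_ann = π/4 × (326² − 193²) = 54210 mm^2
For equal Q, v ∝ 1/A, so v_ret/v_ext = A_cap/A_ann.

v_ret/v_ext ≈ 1.54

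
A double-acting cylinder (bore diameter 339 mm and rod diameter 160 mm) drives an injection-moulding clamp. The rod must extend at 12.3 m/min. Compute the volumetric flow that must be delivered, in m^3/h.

Cap-side area A_cap = π/4 × (339 mm)² = 90260 mm^2
Q = A × v

Q ≈ 66.6 m^3/h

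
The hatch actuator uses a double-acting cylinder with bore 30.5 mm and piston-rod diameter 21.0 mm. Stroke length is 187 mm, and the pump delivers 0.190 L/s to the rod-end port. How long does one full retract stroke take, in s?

t ≈ 0.378 s

Rod-side annular area A_ann = π/4 × (30.5² − 21.0²) = 384.3 mm^2
Swept volume V = A × L; t = V / Q = A·L / Q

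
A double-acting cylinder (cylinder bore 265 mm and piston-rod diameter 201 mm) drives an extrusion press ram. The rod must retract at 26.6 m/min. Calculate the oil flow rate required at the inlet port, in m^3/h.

Rod-side annular area A_ann = π/4 × (265² − 201²) = 23420 mm^2
Q = A × v

Q ≈ 37.4 m^3/h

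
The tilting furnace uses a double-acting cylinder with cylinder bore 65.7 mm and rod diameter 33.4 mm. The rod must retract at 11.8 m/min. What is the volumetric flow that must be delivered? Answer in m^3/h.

Rod-side annular area A_ann = π/4 × (65.7² − 33.4²) = 2514 mm^2
Q = A × v

Q ≈ 1.78 m^3/h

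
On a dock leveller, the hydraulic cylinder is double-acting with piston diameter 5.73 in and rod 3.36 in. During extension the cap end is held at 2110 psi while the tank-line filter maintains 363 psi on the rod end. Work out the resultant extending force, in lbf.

F ≈ 48300 lbf

Cap-side area A_cap = π/4 × (5.73 in)² = 25.79 in^2
Rod-side annular area A_ann = π/4 × (5.73² − 3.36²) = 16.92 in^2
Net thrust = P_cap·A_cap − P_rod·A_ann = 54410 lbf − 6142 lbf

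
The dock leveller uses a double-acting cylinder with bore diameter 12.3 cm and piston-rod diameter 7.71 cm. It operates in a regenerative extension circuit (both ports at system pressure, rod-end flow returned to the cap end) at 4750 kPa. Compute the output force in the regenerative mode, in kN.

With equal pressure on both faces, forces on the annular region cancel; the net push is pressure × rod cross-section.
Rod cross-section A_rod = π/4 × (7.71 cm)² = 46.69 cm^2
F = P × A_rod

F ≈ 22.2 kN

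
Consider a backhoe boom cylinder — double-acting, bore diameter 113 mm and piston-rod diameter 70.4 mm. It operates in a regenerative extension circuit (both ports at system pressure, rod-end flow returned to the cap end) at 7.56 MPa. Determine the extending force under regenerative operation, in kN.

F ≈ 29.4 kN

With equal pressure on both faces, forces on the annular region cancel; the net push is pressure × rod cross-section.
Rod cross-section A_rod = π/4 × (70.4 mm)² = 3893 mm^2
F = P × A_rod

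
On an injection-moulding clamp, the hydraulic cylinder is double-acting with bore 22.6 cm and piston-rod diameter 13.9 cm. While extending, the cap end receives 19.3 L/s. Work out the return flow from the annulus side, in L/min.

Cap-side area A_cap = π/4 × (22.6 cm)² = 401.1 cm^2
Rod-side annular area A_ann = π/4 × (22.6² − 13.9²) = 249.4 cm^2
Piston speed v = Q_in/A_cap; rod-end outflow Q_out = v × A_ann = Q_in × A_ann/A_cap.

Q_out ≈ 720 L/min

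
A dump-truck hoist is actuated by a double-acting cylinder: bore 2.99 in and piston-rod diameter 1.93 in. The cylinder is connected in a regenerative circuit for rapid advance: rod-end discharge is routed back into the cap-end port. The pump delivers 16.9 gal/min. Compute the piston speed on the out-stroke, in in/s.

v ≈ 22.2 in/s

In regeneration the rod-end outflow joins the pump flow into the cap end, so the net volume the pump must supply per unit advance equals the rod cross-section area.
Rod cross-section A_rod = π/4 × (1.93 in)² = 2.926 in^2
v = Q_pump / A_rod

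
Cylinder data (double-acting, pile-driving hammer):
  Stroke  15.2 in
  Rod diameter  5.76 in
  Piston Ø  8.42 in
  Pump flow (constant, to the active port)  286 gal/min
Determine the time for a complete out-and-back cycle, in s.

t ≈ 1.18 s

Cap-side area A_cap = π/4 × (8.42 in)² = 55.68 in^2
Rod-side annular area A_ann = π/4 × (8.42² − 5.76²) = 29.62 in^2
t_ext = A_cap·L/Q = 0.7687 s
t_ret = A_ann·L/Q = 0.4089 s
t_cycle = t_ext + t_ret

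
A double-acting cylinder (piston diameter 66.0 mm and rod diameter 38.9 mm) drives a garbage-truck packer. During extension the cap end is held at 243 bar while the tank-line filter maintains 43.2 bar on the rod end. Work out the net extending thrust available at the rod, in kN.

Cap-side area A_cap = π/4 × (66.0 mm)² = 3421 mm^2
Rod-side annular area A_ann = π/4 × (66.0² − 38.9²) = 2233 mm^2
Net thrust = P_cap·A_cap − P_rod·A_ann = 83.14 kN − 9.645 kN

F ≈ 73.5 kN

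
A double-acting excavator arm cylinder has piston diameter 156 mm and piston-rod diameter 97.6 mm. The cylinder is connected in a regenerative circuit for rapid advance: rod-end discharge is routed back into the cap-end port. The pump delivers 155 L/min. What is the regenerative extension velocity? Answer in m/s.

In regeneration the rod-end outflow joins the pump flow into the cap end, so the net volume the pump must supply per unit advance equals the rod cross-section area.
Rod cross-section A_rod = π/4 × (97.6 mm)² = 7482 mm^2
v = Q_pump / A_rod

v ≈ 0.345 m/s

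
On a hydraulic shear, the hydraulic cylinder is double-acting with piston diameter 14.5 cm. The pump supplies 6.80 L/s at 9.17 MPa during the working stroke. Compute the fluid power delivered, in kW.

Hydraulic power = P × Q

W ≈ 62.4 kW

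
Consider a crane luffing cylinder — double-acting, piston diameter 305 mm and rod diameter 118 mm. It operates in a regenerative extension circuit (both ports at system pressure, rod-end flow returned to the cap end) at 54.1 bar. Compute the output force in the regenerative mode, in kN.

F ≈ 59.2 kN

With equal pressure on both faces, forces on the annular region cancel; the net push is pressure × rod cross-section.
Rod cross-section A_rod = π/4 × (118 mm)² = 10940 mm^2
F = P × A_rod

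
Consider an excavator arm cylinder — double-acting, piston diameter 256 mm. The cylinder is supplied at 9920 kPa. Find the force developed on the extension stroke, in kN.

F ≈ 511 kN

Cap-side area A_cap = π/4 × (256 mm)² = 51470 mm^2
F = P × A_cap = 9920 kPa × A_cap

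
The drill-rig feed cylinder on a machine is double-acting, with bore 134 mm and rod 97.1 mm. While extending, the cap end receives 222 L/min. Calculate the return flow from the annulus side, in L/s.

Q_out ≈ 1.76 L/s

Cap-side area A_cap = π/4 × (134 mm)² = 14100 mm^2
Rod-side annular area A_ann = π/4 × (134² − 97.1²) = 6698 mm^2
Piston speed v = Q_in/A_cap; rod-end outflow Q_out = v × A_ann = Q_in × A_ann/A_cap.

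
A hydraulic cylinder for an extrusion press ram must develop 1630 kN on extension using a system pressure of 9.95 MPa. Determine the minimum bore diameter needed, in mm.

D ≈ 457 mm

Extension force acts on the full piston face: F = P × (π/4)D².
D = √(4F / (πP)) = √(4 × 1630 kN / (π × 9.95 MPa))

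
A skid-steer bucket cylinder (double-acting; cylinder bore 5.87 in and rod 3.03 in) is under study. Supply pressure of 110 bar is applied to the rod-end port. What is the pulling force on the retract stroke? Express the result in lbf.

F ≈ 31700 lbf

Rod-side annular area A_ann = π/4 × (5.87² − 3.03²) = 19.85 in^2
On retraction the pressure acts on the annular area (bore minus rod).
F = P × A_ann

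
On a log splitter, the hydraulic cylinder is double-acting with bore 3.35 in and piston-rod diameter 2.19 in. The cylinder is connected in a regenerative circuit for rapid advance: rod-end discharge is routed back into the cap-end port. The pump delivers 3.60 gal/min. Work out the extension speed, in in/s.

v ≈ 3.68 in/s

In regeneration the rod-end outflow joins the pump flow into the cap end, so the net volume the pump must supply per unit advance equals the rod cross-section area.
Rod cross-section A_rod = π/4 × (2.19 in)² = 3.767 in^2
v = Q_pump / A_rod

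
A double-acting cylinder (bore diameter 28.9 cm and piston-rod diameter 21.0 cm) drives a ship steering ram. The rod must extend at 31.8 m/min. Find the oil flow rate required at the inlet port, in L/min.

Q ≈ 2090 L/min

Cap-side area A_cap = π/4 × (28.9 cm)² = 656.0 cm^2
Q = A × v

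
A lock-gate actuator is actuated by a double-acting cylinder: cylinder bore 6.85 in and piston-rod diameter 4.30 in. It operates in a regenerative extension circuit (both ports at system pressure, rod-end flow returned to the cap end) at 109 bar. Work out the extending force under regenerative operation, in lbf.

F ≈ 23000 lbf

With equal pressure on both faces, forces on the annular region cancel; the net push is pressure × rod cross-section.
Rod cross-section A_rod = π/4 × (4.30 in)² = 14.52 in^2
F = P × A_rod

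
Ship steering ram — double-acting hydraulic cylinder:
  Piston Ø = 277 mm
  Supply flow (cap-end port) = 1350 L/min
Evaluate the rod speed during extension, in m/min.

Cap-side area A_cap = π/4 × (277 mm)² = 60260 mm^2
v = Q / A

v ≈ 22.4 m/min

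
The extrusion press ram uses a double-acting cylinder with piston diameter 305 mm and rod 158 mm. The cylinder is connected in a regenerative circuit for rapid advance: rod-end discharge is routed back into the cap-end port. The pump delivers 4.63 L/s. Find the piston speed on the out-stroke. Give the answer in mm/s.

v ≈ 236 mm/s

In regeneration the rod-end outflow joins the pump flow into the cap end, so the net volume the pump must supply per unit advance equals the rod cross-section area.
Rod cross-section A_rod = π/4 × (158 mm)² = 19610 mm^2
v = Q_pump / A_rod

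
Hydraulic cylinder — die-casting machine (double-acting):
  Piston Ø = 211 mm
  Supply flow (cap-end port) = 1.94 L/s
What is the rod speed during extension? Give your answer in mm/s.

Cap-side area A_cap = π/4 × (211 mm)² = 34970 mm^2
v = Q / A

v ≈ 55.5 mm/s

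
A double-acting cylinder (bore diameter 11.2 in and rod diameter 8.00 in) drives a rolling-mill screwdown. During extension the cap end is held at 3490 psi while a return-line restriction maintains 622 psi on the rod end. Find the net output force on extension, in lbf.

Cap-side area A_cap = π/4 × (11.2 in)² = 98.52 in^2
Rod-side annular area A_ann = π/4 × (11.2² − 8.00²) = 48.25 in^2
Net thrust = P_cap·A_cap − P_rod·A_ann = 3.438e5 lbf − 30010 lbf

F ≈ 3.14e5 lbf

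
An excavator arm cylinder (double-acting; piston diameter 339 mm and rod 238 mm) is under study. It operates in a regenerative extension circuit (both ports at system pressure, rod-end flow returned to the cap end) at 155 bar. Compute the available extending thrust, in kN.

F ≈ 690 kN

With equal pressure on both faces, forces on the annular region cancel; the net push is pressure × rod cross-section.
Rod cross-section A_rod = π/4 × (238 mm)² = 44490 mm^2
F = P × A_rod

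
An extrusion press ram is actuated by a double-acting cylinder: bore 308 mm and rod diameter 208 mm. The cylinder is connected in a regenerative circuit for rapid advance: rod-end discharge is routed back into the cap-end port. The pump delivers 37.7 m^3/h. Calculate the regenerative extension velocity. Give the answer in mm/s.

In regeneration the rod-end outflow joins the pump flow into the cap end, so the net volume the pump must supply per unit advance equals the rod cross-section area.
Rod cross-section A_rod = π/4 × (208 mm)² = 33980 mm^2
v = Q_pump / A_rod

v ≈ 308 mm/s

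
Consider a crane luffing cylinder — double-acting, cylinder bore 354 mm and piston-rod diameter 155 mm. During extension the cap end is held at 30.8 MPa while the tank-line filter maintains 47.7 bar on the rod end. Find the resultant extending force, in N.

Cap-side area A_cap = π/4 × (354 mm)² = 98420 mm^2
Rod-side annular area A_ann = π/4 × (354² − 155²) = 79550 mm^2
Net thrust = P_cap·A_cap − P_rod·A_ann = 3.031e6 N − 3.795e5 N

F ≈ 2.65e6 N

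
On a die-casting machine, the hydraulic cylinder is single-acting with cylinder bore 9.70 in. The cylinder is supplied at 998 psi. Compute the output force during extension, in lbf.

Cap-side area A_cap = π/4 × (9.70 in)² = 73.90 in^2
F = P × A_cap = 998 psi × A_cap

F ≈ 73800 lbf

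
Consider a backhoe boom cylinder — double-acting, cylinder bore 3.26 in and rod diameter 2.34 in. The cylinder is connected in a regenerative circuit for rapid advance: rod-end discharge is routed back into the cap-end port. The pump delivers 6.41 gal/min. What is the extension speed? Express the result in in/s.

v ≈ 5.74 in/s

In regeneration the rod-end outflow joins the pump flow into the cap end, so the net volume the pump must supply per unit advance equals the rod cross-section area.
Rod cross-section A_rod = π/4 × (2.34 in)² = 4.301 in^2
v = Q_pump / A_rod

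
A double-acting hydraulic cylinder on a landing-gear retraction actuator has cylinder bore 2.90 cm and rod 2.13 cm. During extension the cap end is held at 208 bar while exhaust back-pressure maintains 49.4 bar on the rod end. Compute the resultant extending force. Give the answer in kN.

Cap-side area A_cap = π/4 × (2.90 cm)² = 6.605 cm^2
Rod-side annular area A_ann = π/4 × (2.90² − 2.13²) = 3.042 cm^2
Net thrust = P_cap·A_cap − P_rod·A_ann = 13.74 kN − 1.503 kN

F ≈ 12.2 kN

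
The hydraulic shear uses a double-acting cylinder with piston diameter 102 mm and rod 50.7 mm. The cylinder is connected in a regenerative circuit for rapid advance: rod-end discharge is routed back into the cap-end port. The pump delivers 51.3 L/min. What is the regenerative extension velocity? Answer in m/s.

In regeneration the rod-end outflow joins the pump flow into the cap end, so the net volume the pump must supply per unit advance equals the rod cross-section area.
Rod cross-section A_rod = π/4 × (50.7 mm)² = 2019 mm^2
v = Q_pump / A_rod

v ≈ 0.424 m/s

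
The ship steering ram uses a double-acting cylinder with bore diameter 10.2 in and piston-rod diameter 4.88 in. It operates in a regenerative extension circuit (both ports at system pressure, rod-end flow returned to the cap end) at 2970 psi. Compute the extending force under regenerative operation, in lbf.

With equal pressure on both faces, forces on the annular region cancel; the net push is pressure × rod cross-section.
Rod cross-section A_rod = π/4 × (4.88 in)² = 18.70 in^2
F = P × A_rod

F ≈ 55600 lbf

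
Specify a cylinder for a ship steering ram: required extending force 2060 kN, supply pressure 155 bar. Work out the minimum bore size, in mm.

D ≈ 411 mm

Extension force acts on the full piston face: F = P × (π/4)D².
D = √(4F / (πP)) = √(4 × 2060 kN / (π × 155 bar))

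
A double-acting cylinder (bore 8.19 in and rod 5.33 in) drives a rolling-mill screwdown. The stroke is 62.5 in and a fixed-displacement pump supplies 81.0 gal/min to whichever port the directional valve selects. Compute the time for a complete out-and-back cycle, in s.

Cap-side area A_cap = π/4 × (8.19 in)² = 52.68 in^2
Rod-side annular area A_ann = π/4 × (8.19² − 5.33²) = 30.37 in^2
t_ext = A_cap·L/Q = 10.56 s
t_ret = A_ann·L/Q = 6.086 s
t_cycle = t_ext + t_ret

t ≈ 16.6 s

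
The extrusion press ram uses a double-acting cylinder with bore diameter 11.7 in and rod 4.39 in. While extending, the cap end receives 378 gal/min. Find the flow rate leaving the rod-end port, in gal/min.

Q_out ≈ 325 gal/min

Cap-side area A_cap = π/4 × (11.7 in)² = 107.5 in^2
Rod-side annular area A_ann = π/4 × (11.7² − 4.39²) = 92.38 in^2
Piston speed v = Q_in/A_cap; rod-end outflow Q_out = v × A_ann = Q_in × A_ann/A_cap.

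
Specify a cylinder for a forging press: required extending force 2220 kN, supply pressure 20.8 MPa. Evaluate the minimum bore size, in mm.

D ≈ 369 mm

Extension force acts on the full piston face: F = P × (π/4)D².
D = √(4F / (πP)) = √(4 × 2220 kN / (π × 20.8 MPa))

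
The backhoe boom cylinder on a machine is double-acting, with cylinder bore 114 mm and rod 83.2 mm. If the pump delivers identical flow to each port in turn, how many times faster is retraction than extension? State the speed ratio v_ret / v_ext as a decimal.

Cap-side area A_cap = π/4 × (114 mm)² = 10210 mm^2
Rod-side annular area A_ann = π/4 × (114² − 83.2²) = 4770 mm^2
For equal Q, v ∝ 1/A, so v_ret/v_ext = A_cap/A_ann.

v_ret/v_ext ≈ 2.14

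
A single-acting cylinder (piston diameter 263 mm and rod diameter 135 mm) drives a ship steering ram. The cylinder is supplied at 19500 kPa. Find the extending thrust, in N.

Cap-side area A_cap = π/4 × (263 mm)² = 54330 mm^2
F = P × A_cap = 19500 kPa × A_cap

F ≈ 1.06e6 N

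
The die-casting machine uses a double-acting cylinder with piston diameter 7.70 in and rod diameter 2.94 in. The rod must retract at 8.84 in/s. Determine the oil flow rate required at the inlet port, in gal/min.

Q ≈ 91.3 gal/min

Rod-side annular area A_ann = π/4 × (7.70² − 2.94²) = 39.78 in^2
Q = A × v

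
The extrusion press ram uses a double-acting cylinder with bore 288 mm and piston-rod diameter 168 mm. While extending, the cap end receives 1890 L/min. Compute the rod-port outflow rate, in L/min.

Q_out ≈ 1250 L/min

Cap-side area A_cap = π/4 × (288 mm)² = 65140 mm^2
Rod-side annular area A_ann = π/4 × (288² − 168²) = 42980 mm^2
Piston speed v = Q_in/A_cap; rod-end outflow Q_out = v × A_ann = Q_in × A_ann/A_cap.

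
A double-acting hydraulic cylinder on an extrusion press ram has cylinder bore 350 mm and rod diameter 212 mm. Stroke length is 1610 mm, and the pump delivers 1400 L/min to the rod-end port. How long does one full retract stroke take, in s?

t ≈ 4.20 s

Rod-side annular area A_ann = π/4 × (350² − 212²) = 60910 mm^2
Swept volume V = A × L; t = V / Q = A·L / Q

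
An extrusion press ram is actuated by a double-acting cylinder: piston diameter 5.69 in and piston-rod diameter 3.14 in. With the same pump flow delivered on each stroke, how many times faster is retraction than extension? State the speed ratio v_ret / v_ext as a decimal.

Cap-side area A_cap = π/4 × (5.69 in)² = 25.43 in^2
Rod-side annular area A_ann = π/4 × (5.69² − 3.14²) = 17.68 in^2
For equal Q, v ∝ 1/A, so v_ret/v_ext = A_cap/A_ann.

v_ret/v_ext ≈ 1.44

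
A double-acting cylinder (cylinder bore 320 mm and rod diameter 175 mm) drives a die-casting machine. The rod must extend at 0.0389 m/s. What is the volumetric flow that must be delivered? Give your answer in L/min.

Q ≈ 188 L/min

Cap-side area A_cap = π/4 × (320 mm)² = 80420 mm^2
Q = A × v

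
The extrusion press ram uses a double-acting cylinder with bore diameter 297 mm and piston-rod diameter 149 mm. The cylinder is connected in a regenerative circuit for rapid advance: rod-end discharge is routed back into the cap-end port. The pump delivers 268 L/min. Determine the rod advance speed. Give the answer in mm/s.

In regeneration the rod-end outflow joins the pump flow into the cap end, so the net volume the pump must supply per unit advance equals the rod cross-section area.
Rod cross-section A_rod = π/4 × (149 mm)² = 17440 mm^2
v = Q_pump / A_rod

v ≈ 256 mm/s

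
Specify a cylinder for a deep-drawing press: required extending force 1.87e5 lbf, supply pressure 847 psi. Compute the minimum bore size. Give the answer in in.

D ≈ 16.8 in

Extension force acts on the full piston face: F = P × (π/4)D².
D = √(4F / (πP)) = √(4 × 1.87e5 lbf / (π × 847 psi))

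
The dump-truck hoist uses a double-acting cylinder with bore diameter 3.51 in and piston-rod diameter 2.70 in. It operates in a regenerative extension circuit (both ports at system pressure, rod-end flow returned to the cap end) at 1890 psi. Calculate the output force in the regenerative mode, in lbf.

F ≈ 10800 lbf

With equal pressure on both faces, forces on the annular region cancel; the net push is pressure × rod cross-section.
Rod cross-section A_rod = π/4 × (2.70 in)² = 5.726 in^2
F = P × A_rod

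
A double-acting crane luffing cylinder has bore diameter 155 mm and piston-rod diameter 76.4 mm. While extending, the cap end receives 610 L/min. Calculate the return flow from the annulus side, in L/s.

Cap-side area A_cap = π/4 × (155 mm)² = 18870 mm^2
Rod-side annular area A_ann = π/4 × (155² − 76.4²) = 14280 mm^2
Piston speed v = Q_in/A_cap; rod-end outflow Q_out = v × A_ann = Q_in × A_ann/A_cap.

Q_out ≈ 7.70 L/s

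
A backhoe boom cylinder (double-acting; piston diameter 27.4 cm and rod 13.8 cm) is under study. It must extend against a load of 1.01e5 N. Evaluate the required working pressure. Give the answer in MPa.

Cap-side area A_cap = π/4 × (27.4 cm)² = 589.6 cm^2
P = F / A = 1.01e5 N / A

P ≈ 1.71 MPa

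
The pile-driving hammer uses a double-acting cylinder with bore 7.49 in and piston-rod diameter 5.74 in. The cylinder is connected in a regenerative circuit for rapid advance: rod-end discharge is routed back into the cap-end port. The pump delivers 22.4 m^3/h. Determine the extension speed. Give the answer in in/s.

In regeneration the rod-end outflow joins the pump flow into the cap end, so the net volume the pump must supply per unit advance equals the rod cross-section area.
Rod cross-section A_rod = π/4 × (5.74 in)² = 25.88 in^2
v = Q_pump / A_rod

v ≈ 14.7 in/s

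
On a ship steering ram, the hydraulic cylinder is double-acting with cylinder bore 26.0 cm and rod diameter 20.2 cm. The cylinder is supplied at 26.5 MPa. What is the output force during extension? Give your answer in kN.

Cap-side area A_cap = π/4 × (26.0 cm)² = 530.9 cm^2
F = P × A_cap = 26.5 MPa × A_cap

F ≈ 1410 kN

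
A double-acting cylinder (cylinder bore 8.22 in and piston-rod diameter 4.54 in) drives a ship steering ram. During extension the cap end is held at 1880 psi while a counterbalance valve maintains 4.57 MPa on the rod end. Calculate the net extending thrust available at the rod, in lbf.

F ≈ 75300 lbf

Cap-side area A_cap = π/4 × (8.22 in)² = 53.07 in^2
Rod-side annular area A_ann = π/4 × (8.22² − 4.54²) = 36.88 in^2
Net thrust = P_cap·A_cap − P_rod·A_ann = 99770 lbf − 24440 lbf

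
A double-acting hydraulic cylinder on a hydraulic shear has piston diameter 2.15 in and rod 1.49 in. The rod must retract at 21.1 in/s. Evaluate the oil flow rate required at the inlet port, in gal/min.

Rod-side annular area A_ann = π/4 × (2.15² − 1.49²) = 1.887 in^2
Q = A × v

Q ≈ 10.3 gal/min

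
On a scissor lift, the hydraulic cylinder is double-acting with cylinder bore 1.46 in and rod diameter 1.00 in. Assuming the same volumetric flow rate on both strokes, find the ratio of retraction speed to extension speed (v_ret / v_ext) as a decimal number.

v_ret/v_ext ≈ 1.88

Cap-side area A_cap = π/4 × (1.46 in)² = 1.674 in^2
Rod-side annular area A_ann = π/4 × (1.46² − 1.00²) = 0.8888 in^2
For equal Q, v ∝ 1/A, so v_ret/v_ext = A_cap/A_ann.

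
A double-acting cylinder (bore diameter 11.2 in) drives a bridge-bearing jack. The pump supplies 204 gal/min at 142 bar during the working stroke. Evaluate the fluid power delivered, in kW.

W ≈ 183 kW

Hydraulic power = P × Q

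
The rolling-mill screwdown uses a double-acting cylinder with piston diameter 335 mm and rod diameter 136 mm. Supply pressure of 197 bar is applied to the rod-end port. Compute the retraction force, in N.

F ≈ 1.45e6 N

Rod-side annular area A_ann = π/4 × (335² − 136²) = 73610 mm^2
On retraction the pressure acts on the annular area (bore minus rod).
F = P × A_ann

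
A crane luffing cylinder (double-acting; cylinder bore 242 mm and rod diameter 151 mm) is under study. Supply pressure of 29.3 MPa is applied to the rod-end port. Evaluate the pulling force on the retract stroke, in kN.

F ≈ 823 kN

Rod-side annular area A_ann = π/4 × (242² − 151²) = 28090 mm^2
On retraction the pressure acts on the annular area (bore minus rod).
F = P × A_ann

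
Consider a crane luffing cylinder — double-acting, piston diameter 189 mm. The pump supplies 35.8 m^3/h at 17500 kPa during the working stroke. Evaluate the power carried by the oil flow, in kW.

W ≈ 174 kW

Hydraulic power = P × Q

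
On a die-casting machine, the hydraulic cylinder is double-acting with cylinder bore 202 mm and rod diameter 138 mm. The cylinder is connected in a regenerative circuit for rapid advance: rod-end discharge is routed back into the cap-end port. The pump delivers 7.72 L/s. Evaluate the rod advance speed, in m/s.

In regeneration the rod-end outflow joins the pump flow into the cap end, so the net volume the pump must supply per unit advance equals the rod cross-section area.
Rod cross-section A_rod = π/4 × (138 mm)² = 14960 mm^2
v = Q_pump / A_rod

v ≈ 0.516 m/s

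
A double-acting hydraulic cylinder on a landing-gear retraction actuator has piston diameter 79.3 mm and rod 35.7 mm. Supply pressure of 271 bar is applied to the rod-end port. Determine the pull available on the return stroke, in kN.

F ≈ 107 kN

Rod-side annular area A_ann = π/4 × (79.3² − 35.7²) = 3938 mm^2
On retraction the pressure acts on the annular area (bore minus rod).
F = P × A_ann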